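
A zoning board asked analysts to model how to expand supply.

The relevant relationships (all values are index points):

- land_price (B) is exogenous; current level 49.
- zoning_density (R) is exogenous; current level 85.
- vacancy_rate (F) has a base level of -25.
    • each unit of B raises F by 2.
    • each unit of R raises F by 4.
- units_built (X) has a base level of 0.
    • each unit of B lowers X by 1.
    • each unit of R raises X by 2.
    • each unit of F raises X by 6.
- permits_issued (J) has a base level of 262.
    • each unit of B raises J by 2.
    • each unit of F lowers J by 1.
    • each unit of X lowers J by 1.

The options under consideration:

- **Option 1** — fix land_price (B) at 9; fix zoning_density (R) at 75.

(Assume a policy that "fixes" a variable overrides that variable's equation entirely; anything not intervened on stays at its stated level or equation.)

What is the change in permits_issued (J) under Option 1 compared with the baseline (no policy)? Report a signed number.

Baseline:
  B = 49
  R = 85
  F = -25 + 2·49 + 4·85 = 413
  X = 0 − 49 + 2·85 + 6·413 = 2599
  J = 262 + 2·49 − 413 − 2599 = -2652
Option 1 (B := 9, R := 75):
  B = 9
  R = 75
  F = -25 + 2·9 + 4·75 = 293
  X = 0 − 9 + 2·75 + 6·293 = 1899
  J = 262 + 2·9 − 293 − 1899 = -1912
Change in J: -1912 − (-2652) = 740

740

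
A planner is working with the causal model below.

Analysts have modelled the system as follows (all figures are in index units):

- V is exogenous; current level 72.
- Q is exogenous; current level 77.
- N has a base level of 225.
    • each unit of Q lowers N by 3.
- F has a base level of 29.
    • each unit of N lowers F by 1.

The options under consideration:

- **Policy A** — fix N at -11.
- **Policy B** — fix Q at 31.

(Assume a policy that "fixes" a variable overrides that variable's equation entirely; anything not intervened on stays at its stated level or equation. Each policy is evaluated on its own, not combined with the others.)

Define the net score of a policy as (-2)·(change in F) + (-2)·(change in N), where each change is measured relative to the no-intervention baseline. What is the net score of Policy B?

0

Baseline:
  Q = 77
  N = 225 − 3·77 = -6
  F = 29 − (-6) = 35
Policy B (Q := 31):
  Q = 31
  N = 225 − 3·31 = 132
  F = 29 − 132 = -103
ΔF = -103 − 35 = -138; ΔN = 132 − (-6) = 138
Score = (-2)·(-138) + (-2)·138 = 0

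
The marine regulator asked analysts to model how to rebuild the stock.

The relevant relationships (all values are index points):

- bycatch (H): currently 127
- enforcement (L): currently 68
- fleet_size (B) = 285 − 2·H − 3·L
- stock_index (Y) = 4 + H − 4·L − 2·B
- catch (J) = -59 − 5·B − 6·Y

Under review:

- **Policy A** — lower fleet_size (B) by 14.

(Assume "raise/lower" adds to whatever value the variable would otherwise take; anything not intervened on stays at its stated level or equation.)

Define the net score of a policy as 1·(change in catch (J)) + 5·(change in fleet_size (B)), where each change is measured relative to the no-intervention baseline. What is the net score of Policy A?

-168

Baseline:
  H = 127
  L = 68
  B = 285 − 2·127 − 3·68 = -173
  Y = 4 + 127 − 4·68 − 2·(-173) = 205
  J = -59 − 5·(-173) − 6·205 = -424
Policy A (B − 14):
  H = 127
  L = 68
  B = 285 − 2·127 − 3·68 (−14 from intervention) = -187
  Y = 4 + 127 − 4·68 − 2·(-187) = 233
  J = -59 − 5·(-187) − 6·233 = -522
ΔJ = -522 − (-424) = -98; ΔB = -187 − (-173) = -14
Score = 1·(-98) + 5·(-14) = -168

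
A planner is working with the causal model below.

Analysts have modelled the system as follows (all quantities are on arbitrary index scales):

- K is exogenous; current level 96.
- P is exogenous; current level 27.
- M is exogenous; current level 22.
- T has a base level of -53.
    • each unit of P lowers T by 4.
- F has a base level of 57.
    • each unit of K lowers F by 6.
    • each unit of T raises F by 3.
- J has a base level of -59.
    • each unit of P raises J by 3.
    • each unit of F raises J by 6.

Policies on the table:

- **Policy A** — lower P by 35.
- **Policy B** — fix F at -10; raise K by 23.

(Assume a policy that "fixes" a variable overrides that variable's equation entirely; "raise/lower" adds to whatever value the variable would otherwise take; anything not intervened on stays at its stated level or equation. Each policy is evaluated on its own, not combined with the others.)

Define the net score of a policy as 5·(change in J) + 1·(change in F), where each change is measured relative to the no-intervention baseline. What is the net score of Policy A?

12495

Baseline:
  K = 96
  P = 27
  T = -53 − 4·27 = -161
  F = 57 − 6·96 + 3·(-161) = -1002
  J = -59 + 3·27 + 6·(-1002) = -5990
Policy A (P − 35):
  K = 96
  P = 27 − 35 = -8
  T = -53 − 4·(-8) = -21
  F = 57 − 6·96 + 3·(-21) = -582
  J = -59 + 3·(-8) + 6·(-582) = -3575
ΔJ = -3575 − (-5990) = 2415; ΔF = -582 − (-1002) = 420
Score = 5·2415 + 1·420 = 12495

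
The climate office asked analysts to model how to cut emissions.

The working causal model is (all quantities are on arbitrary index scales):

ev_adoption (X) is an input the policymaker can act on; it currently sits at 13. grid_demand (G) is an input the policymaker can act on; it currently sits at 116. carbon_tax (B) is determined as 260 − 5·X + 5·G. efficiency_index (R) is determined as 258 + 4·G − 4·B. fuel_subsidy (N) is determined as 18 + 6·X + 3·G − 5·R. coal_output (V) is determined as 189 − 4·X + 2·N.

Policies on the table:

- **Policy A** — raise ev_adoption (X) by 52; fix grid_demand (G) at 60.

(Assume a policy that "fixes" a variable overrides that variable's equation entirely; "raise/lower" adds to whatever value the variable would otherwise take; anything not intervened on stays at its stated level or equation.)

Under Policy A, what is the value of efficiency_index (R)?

Policy A (X + 52, G := 60):
  X = 13 + 52 = 65
  G = 60
  B = 260 − 5·65 + 5·60 = 235
  R = 258 + 4·60 − 4·235 = -442

-442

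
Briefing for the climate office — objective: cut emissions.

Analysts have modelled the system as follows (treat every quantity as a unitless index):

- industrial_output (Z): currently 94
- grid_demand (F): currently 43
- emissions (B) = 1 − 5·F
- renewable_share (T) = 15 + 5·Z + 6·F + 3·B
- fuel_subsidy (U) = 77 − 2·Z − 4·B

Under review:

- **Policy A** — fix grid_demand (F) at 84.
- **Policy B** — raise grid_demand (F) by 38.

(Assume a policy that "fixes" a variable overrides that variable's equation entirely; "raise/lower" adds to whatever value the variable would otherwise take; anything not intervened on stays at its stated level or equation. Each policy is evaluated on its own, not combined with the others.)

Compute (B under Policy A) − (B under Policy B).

-15

Policy A (F := 84):
  F = 84
  B = 1 − 5·84 = -419
Policy B (F + 38):
  F = 43 + 38 = 81
  B = 1 − 5·81 = -404
B: -419 − (-404) = -15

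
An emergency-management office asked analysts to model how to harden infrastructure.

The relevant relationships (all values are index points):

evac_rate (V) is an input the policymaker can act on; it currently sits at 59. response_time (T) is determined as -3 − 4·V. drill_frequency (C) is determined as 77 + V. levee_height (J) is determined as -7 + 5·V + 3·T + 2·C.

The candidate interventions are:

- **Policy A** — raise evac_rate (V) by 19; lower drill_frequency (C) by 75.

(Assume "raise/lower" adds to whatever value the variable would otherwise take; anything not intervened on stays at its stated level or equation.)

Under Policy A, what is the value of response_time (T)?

Policy A (V + 19, C − 75):
  V = 59 + 19 = 78
  T = -3 − 4·78 = -315

-315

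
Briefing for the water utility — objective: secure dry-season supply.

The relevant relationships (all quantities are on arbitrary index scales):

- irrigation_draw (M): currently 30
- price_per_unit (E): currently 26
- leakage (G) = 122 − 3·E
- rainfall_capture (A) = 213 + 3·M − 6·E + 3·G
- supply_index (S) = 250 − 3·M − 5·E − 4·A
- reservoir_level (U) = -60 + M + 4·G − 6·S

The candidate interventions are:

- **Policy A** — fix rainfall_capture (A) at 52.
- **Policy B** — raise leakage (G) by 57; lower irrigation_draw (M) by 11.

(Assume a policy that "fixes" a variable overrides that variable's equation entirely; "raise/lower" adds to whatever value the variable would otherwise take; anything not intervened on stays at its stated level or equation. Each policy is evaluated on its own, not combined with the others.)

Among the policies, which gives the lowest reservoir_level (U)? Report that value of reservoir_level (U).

1214

Policy A (A := 52):
  M = 30
  E = 26
  G = 122 − 3·26 = 44
  A = 52
  S = 250 − 3·30 − 5·26 − 4·52 = -178
  U = -60 + 30 + 4·44 − 6·(-178) = 1214
Policy B (G + 57, M − 11):
  M = 30 − 11 = 19
  E = 26
  G = 122 − 3·26 (+57 from intervention) = 101
  A = 213 + 3·19 − 6·26 + 3·101 = 417
  S = 250 − 3·19 − 5·26 − 4·417 = -1605
  U = -60 + 19 + 4·101 − 6·(-1605) = 9993
Comparing — Policy A: U=1214, Policy B: U=9993. Lowest is 1214 (Policy A).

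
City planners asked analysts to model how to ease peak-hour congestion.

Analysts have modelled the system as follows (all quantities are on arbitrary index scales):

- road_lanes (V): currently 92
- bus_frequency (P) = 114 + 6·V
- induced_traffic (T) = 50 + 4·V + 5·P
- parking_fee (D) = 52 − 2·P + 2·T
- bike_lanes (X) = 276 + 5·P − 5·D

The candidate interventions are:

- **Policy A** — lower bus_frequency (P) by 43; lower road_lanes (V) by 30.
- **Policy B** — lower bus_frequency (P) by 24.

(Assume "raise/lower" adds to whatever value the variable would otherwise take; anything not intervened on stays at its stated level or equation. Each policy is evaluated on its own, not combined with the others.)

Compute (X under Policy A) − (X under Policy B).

Policy A (P − 43, V − 30):
  V = 92 − 30 = 62
  P = 114 + 6·62 (−43 from intervention) = 443
  T = 50 + 4·62 + 5·443 = 2513
  D = 52 − 2·443 + 2·2513 = 4192
  X = 276 + 5·443 − 5·4192 = -18469
Policy B (P − 24):
  V = 92
  P = 114 + 6·92 (−24 from intervention) = 642
  T = 50 + 4·92 + 5·642 = 3628
  D = 52 − 2·642 + 2·3628 = 6024
  X = 276 + 5·642 − 5·6024 = -26634
X: -18469 − (-26634) = 8165

8165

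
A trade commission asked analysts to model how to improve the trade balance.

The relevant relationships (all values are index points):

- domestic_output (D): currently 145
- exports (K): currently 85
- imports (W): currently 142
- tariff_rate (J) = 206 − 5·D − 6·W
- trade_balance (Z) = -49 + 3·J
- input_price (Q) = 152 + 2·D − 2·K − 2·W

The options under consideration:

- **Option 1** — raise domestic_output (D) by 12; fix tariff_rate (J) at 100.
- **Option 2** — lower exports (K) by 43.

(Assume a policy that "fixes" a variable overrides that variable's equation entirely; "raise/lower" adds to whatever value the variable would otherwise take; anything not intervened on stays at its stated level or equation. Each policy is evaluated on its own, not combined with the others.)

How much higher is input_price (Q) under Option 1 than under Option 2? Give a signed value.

Option 1 (D + 12, J := 100):
  D = 145 + 12 = 157
  K = 85
  W = 142
  Q = 152 + 2·157 − 2·85 − 2·142 = 12
Option 2 (K − 43):
  D = 145
  K = 85 − 43 = 42
  W = 142
  Q = 152 + 2·145 − 2·42 − 2·142 = 74
Q: 12 − 74 = -62

-62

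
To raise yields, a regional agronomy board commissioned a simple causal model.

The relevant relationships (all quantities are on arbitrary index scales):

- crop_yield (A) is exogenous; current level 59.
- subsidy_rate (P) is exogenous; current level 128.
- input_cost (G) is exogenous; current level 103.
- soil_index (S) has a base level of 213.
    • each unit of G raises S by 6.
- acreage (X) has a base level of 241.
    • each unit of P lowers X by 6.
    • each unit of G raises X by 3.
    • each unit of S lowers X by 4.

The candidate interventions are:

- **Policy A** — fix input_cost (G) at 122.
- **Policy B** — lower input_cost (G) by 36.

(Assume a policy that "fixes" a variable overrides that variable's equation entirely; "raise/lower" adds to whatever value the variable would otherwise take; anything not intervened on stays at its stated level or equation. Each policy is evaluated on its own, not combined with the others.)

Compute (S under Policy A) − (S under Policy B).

Policy A (G := 122):
  G = 122
  S = 213 + 6·122 = 945
Policy B (G − 36):
  G = 103 − 36 = 67
  S = 213 + 6·67 = 615
S: 945 − 615 = 330

330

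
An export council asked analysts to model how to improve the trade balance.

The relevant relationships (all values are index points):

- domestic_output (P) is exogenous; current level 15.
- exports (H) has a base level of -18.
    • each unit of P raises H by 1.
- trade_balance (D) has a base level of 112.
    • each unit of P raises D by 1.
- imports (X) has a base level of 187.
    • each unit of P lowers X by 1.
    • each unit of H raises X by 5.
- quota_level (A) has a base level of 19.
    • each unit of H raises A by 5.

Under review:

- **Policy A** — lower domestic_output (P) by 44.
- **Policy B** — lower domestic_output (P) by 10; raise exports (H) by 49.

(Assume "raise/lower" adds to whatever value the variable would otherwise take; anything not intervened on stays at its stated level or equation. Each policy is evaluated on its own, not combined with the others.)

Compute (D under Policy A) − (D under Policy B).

-34

Policy A (P − 44):
  P = 15 − 44 = -29
  D = 112 + (-29) = 83
Policy B (P − 10, H + 49):
  P = 15 − 10 = 5
  D = 112 + 5 = 117
D: 83 − 117 = -34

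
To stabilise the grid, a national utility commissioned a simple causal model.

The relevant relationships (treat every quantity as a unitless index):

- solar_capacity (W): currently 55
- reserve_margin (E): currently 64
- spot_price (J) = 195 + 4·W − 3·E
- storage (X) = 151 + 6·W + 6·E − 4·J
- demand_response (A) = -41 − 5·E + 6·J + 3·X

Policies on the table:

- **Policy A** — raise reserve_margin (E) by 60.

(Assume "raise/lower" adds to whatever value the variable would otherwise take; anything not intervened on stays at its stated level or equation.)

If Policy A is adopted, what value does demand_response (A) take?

Policy A (E + 60):
  W = 55
  E = 64 + 60 = 124
  J = 195 + 4·55 − 3·124 = 43
  X = 151 + 6·55 + 6·124 − 4·43 = 1053
  A = -41 − 5·124 + 6·43 + 3·1053 = 2756

2756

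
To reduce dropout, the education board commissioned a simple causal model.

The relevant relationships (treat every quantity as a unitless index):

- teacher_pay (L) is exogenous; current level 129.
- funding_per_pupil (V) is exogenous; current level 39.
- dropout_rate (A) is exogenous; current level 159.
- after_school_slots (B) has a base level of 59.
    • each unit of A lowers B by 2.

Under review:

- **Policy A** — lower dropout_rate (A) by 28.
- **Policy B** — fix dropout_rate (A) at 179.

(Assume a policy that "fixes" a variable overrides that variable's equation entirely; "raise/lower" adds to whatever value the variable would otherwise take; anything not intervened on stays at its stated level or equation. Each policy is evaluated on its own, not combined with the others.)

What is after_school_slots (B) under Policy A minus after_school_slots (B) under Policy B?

96

Policy A (A − 28):
  A = 159 − 28 = 131
  B = 59 − 2·131 = -203
Policy B (A := 179):
  A = 179
  B = 59 − 2·179 = -299
B: -203 − (-299) = 96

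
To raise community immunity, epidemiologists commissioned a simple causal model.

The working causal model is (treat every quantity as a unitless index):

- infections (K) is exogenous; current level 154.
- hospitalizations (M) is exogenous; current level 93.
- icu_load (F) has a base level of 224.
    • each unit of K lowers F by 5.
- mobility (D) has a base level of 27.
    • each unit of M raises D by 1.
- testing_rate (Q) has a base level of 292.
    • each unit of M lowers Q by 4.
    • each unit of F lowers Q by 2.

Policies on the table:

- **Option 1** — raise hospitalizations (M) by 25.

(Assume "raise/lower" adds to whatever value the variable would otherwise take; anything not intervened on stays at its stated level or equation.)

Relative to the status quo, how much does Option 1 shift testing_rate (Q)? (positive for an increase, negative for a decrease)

-100

Baseline:
  K = 154
  M = 93
  F = 224 − 5·154 = -546
  Q = 292 − 4·93 − 2·(-546) = 1012
Option 1 (M + 25):
  K = 154
  M = 93 + 25 = 118
  F = 224 − 5·154 = -546
  Q = 292 − 4·118 − 2·(-546) = 912
Change in Q: 912 − 1012 = -100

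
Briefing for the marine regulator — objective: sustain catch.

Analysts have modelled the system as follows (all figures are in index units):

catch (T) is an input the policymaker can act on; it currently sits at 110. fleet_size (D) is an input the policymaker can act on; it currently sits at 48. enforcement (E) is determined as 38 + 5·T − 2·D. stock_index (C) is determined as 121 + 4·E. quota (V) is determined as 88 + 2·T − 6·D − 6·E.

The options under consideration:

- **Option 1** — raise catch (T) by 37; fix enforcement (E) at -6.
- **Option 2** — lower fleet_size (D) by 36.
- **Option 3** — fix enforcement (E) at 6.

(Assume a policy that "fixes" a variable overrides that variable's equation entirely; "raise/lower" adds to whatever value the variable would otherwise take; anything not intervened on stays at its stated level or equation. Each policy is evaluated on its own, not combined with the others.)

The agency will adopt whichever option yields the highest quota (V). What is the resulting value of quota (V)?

Option 1 (T + 37, E := -6):
  T = 110 + 37 = 147
  D = 48
  E = -6
  V = 88 + 2·147 − 6·48 − 6·(-6) = 130
Option 2 (D − 36):
  T = 110
  D = 48 − 36 = 12
  E = 38 + 5·110 − 2·12 = 564
  V = 88 + 2·110 − 6·12 − 6·564 = -3148
Option 3 (E := 6):
  T = 110
  D = 48
  E = 6
  V = 88 + 2·110 − 6·48 − 6·6 = -16
Comparing — Option 1: V=130, Option 2: V=-3148, Option 3: V=-16. Highest is 130 (Option 1).

130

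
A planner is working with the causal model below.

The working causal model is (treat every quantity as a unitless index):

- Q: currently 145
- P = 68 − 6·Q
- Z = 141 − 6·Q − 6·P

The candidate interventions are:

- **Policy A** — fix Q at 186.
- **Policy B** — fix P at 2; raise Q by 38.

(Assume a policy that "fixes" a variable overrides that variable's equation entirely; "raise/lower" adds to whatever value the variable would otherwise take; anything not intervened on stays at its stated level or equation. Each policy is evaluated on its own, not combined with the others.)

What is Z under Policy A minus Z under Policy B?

6282

Policy A (Q := 186):
  Q = 186
  P = 68 − 6·186 = -1048
  Z = 141 − 6·186 − 6·(-1048) = 5313
Policy B (P := 2, Q + 38):
  Q = 145 + 38 = 183
  P = 2
  Z = 141 − 6·183 − 6·2 = -969
Z: 5313 − (-969) = 6282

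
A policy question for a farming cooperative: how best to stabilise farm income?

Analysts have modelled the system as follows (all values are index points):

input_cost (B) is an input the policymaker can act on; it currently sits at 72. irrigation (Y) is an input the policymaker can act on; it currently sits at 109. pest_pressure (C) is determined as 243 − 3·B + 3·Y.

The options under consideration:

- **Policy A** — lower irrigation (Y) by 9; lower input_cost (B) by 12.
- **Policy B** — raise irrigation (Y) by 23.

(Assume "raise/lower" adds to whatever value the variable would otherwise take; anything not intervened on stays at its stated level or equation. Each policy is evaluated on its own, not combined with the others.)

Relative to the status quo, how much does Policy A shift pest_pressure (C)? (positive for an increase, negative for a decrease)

Baseline:
  B = 72
  Y = 109
  C = 243 − 3·72 + 3·109 = 354
Policy A (Y − 9, B − 12):
  B = 72 − 12 = 60
  Y = 109 − 9 = 100
  C = 243 − 3·60 + 3·100 = 363
Change in C: 363 − 354 = 9

9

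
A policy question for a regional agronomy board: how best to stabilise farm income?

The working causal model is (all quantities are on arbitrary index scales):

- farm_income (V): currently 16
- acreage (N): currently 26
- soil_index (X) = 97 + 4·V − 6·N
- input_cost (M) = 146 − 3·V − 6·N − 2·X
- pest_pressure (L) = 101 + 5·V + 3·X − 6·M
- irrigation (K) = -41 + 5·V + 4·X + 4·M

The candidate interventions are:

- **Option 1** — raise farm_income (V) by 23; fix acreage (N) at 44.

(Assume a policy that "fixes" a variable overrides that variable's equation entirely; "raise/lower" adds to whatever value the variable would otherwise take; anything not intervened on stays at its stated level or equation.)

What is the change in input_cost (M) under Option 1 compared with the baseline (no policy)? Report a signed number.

Baseline:
  V = 16
  N = 26
  X = 97 + 4·16 − 6·26 = 5
  M = 146 − 3·16 − 6·26 − 2·5 = -68
Option 1 (V + 23, N := 44):
  V = 16 + 23 = 39
  N = 44
  X = 97 + 4·39 − 6·44 = -11
  M = 146 − 3·39 − 6·44 − 2·(-11) = -213
Change in M: -213 − (-68) = -145

-145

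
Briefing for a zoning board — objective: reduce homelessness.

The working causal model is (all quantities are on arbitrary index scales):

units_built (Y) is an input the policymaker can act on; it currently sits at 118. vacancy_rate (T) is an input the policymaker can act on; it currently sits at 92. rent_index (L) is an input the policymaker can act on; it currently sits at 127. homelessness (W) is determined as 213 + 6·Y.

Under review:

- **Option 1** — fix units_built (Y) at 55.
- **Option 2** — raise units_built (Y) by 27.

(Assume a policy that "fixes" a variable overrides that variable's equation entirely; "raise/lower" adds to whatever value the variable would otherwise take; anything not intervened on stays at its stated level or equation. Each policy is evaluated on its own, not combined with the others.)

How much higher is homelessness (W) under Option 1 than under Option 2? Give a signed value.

Option 1 (Y := 55):
  Y = 55
  W = 213 + 6·55 = 543
Option 2 (Y + 27):
  Y = 118 + 27 = 145
  W = 213 + 6·145 = 1083
W: 543 − 1083 = -540

-540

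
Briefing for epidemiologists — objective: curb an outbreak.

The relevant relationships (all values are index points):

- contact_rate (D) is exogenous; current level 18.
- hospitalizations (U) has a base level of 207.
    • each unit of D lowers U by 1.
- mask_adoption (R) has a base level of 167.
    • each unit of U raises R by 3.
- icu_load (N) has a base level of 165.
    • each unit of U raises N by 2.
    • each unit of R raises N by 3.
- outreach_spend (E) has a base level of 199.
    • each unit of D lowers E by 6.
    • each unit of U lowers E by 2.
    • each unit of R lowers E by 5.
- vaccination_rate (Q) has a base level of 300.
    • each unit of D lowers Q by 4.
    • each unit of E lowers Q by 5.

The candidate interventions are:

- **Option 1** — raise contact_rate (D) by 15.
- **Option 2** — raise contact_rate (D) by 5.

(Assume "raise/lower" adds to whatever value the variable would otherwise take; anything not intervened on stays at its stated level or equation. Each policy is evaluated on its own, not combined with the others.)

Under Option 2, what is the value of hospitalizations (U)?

184

Option 2 (D + 5):
  D = 18 + 5 = 23
  U = 207 − 23 = 184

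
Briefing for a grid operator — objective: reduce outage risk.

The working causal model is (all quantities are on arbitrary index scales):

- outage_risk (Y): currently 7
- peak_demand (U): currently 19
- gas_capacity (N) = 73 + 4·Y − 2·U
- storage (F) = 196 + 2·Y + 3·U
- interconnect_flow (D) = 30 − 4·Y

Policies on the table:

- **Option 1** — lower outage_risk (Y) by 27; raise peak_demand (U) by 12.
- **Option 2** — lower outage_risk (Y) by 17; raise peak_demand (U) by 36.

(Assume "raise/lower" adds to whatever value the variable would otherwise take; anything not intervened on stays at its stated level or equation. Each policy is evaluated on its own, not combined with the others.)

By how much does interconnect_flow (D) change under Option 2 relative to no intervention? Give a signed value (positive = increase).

68

Baseline:
  Y = 7
  D = 30 − 4·7 = 2
Option 2 (Y − 17, U + 36):
  Y = 7 − 17 = -10
  D = 30 − 4·(-10) = 70
Change in D: 70 − 2 = 68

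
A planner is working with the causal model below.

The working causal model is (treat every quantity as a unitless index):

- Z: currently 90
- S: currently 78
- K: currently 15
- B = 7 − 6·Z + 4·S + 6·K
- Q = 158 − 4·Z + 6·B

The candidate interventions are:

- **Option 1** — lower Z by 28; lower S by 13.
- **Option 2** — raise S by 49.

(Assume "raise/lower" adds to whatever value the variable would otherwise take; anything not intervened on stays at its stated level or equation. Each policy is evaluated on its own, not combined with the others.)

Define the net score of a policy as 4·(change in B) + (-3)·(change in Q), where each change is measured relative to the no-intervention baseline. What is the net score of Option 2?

Baseline:
  Z = 90
  S = 78
  K = 15
  B = 7 − 6·90 + 4·78 + 6·15 = -131
  Q = 158 − 4·90 + 6·(-131) = -988
Option 2 (S + 49):
  Z = 90
  S = 78 + 49 = 127
  K = 15
  B = 7 − 6·90 + 4·127 + 6·15 = 65
  Q = 158 − 4·90 + 6·65 = 188
ΔB = 65 − (-131) = 196; ΔQ = 188 − (-988) = 1176
Score = 4·196 + (-3)·1176 = -2744

-2744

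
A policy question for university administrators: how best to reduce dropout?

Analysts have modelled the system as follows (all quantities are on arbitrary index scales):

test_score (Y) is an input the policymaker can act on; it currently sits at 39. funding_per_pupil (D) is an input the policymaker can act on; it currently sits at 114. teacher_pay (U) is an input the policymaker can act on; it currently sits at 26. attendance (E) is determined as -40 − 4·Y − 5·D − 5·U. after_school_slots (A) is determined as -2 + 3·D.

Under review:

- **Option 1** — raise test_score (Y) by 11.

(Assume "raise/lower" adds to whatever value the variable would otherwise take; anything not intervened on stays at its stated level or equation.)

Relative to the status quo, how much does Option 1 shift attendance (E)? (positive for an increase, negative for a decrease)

-44

Baseline:
  Y = 39
  D = 114
  U = 26
  E = -40 − 4·39 − 5·114 − 5·26 = -896
Option 1 (Y + 11):
  Y = 39 + 11 = 50
  D = 114
  U = 26
  E = -40 − 4·50 − 5·114 − 5·26 = -940
Change in E: -940 − (-896) = -44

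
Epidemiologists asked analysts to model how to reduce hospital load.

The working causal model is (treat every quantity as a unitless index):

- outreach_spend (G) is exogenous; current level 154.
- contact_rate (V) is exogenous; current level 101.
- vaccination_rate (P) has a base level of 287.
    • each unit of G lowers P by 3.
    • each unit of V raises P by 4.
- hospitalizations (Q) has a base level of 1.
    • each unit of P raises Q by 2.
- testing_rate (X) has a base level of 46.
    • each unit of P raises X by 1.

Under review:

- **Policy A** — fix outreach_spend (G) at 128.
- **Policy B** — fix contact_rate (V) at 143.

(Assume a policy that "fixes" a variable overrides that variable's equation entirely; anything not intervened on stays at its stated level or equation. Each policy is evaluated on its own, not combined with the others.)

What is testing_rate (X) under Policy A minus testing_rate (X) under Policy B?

-90

Policy A (G := 128):
  G = 128
  V = 101
  P = 287 − 3·128 + 4·101 = 307
  X = 46 + 307 = 353
Policy B (V := 143):
  G = 154
  V = 143
  P = 287 − 3·154 + 4·143 = 397
  X = 46 + 397 = 443
X: 353 − 443 = -90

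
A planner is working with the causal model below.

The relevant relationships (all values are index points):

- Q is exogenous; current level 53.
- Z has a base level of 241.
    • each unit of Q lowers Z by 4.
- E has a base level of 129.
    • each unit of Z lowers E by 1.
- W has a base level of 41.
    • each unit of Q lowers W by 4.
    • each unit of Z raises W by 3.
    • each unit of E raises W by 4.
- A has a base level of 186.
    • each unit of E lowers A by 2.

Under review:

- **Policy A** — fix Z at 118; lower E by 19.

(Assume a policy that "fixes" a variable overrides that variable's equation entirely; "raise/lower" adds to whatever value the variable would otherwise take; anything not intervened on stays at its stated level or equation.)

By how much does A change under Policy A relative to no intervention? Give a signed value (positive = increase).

Baseline:
  Q = 53
  Z = 241 − 4·53 = 29
  E = 129 − 29 = 100
  A = 186 − 2·100 = -14
Policy A (Z := 118, E − 19):
  Q = 53
  Z = 118
  E = 129 − 118 (−19 from intervention) = -8
  A = 186 − 2·(-8) = 202
Change in A: 202 − (-14) = 216

216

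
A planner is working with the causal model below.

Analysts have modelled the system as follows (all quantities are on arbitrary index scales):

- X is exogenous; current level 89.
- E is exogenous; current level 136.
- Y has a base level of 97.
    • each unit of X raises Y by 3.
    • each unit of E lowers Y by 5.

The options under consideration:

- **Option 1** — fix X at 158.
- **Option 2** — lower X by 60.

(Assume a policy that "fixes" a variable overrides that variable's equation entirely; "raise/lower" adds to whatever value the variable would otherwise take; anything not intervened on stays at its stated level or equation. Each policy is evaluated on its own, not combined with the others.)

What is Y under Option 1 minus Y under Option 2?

387

Option 1 (X := 158):
  X = 158
  E = 136
  Y = 97 + 3·158 − 5·136 = -109
Option 2 (X − 60):
  X = 89 − 60 = 29
  E = 136
  Y = 97 + 3·29 − 5·136 = -496
Y: -109 − (-496) = 387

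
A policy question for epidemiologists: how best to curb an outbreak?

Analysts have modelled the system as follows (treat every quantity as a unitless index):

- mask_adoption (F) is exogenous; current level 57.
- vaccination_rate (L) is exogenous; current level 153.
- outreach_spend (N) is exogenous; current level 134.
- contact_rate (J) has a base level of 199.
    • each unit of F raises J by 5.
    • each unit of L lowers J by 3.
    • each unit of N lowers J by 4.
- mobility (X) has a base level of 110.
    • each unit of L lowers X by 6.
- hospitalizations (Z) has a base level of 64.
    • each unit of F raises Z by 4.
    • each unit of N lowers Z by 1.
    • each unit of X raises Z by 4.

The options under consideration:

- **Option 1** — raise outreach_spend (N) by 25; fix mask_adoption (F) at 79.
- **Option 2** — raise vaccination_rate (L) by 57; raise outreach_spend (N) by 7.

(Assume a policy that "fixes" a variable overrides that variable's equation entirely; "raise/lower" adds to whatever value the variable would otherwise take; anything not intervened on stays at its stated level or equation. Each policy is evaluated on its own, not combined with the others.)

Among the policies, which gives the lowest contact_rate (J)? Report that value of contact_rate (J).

Option 1 (N + 25, F := 79):
  F = 79
  L = 153
  N = 134 + 25 = 159
  J = 199 + 5·79 − 3·153 − 4·159 = -501
Option 2 (L + 57, N + 7):
  F = 57
  L = 153 + 57 = 210
  N = 134 + 7 = 141
  J = 199 + 5·57 − 3·210 − 4·141 = -710
Comparing — Option 1: J=-501, Option 2: J=-710. Lowest is -710 (Option 2).

-710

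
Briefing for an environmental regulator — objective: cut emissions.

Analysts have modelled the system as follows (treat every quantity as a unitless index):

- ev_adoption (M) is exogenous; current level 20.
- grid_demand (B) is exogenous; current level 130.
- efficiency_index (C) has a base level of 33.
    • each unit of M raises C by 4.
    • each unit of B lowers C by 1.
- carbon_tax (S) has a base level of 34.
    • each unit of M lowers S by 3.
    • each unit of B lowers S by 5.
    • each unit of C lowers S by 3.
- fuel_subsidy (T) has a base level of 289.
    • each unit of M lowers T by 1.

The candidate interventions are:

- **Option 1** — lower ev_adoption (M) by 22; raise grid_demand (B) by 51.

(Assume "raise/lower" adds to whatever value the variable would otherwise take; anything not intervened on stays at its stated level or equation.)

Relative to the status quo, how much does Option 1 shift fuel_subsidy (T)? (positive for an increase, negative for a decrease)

Baseline:
  M = 20
  T = 289 − 20 = 269
Option 1 (M − 22, B + 51):
  M = 20 − 22 = -2
  T = 289 − (-2) = 291
Change in T: 291 − 269 = 22

22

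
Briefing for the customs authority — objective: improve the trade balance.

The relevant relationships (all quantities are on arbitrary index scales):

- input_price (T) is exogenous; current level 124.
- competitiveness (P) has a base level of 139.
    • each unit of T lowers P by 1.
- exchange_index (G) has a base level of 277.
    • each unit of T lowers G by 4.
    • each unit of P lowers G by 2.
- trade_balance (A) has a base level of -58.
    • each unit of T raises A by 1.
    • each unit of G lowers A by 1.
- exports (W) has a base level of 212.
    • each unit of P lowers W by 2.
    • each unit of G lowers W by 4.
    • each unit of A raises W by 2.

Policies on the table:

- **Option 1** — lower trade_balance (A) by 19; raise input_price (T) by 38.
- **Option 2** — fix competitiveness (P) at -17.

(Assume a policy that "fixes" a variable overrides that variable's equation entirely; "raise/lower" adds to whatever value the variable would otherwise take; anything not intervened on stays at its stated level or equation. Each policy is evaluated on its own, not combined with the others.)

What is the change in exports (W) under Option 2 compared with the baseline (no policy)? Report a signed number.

Baseline:
  T = 124
  P = 139 − 124 = 15
  G = 277 − 4·124 − 2·15 = -249
  A = -58 + 124 − (-249) = 315
  W = 212 − 2·15 − 4·(-249) + 2·315 = 1808
Option 2 (P := -17):
  T = 124
  P = -17
  G = 277 − 4·124 − 2·(-17) = -185
  A = -58 + 124 − (-185) = 251
  W = 212 − 2·(-17) − 4·(-185) + 2·251 = 1488
Change in W: 1488 − 1808 = -320

-320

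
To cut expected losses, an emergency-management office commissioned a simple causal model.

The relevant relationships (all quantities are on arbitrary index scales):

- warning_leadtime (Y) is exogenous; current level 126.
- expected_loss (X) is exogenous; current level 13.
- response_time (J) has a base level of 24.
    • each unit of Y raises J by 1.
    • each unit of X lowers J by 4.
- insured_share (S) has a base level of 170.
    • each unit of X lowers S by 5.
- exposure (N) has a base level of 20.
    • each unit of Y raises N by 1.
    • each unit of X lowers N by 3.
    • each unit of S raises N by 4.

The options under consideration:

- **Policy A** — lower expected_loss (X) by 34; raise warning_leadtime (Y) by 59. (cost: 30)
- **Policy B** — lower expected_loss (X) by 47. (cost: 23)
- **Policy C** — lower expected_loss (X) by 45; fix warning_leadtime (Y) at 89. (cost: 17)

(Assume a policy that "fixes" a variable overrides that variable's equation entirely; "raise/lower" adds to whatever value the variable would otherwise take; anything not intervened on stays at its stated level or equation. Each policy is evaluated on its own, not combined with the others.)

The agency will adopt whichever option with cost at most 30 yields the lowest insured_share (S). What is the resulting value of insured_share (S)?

Policy A (X − 34, Y + 59):
  X = 13 − 34 = -21
  S = 170 − 5·(-21) = 275
Policy B (X − 47):
  X = 13 − 47 = -34
  S = 170 − 5·(-34) = 340
Policy C (X − 45, Y := 89):
  X = 13 − 45 = -32
  S = 170 − 5·(-32) = 330
Comparing — Policy A: S=275, Policy B: S=340, Policy C: S=330. Lowest is 275 (Policy A).

275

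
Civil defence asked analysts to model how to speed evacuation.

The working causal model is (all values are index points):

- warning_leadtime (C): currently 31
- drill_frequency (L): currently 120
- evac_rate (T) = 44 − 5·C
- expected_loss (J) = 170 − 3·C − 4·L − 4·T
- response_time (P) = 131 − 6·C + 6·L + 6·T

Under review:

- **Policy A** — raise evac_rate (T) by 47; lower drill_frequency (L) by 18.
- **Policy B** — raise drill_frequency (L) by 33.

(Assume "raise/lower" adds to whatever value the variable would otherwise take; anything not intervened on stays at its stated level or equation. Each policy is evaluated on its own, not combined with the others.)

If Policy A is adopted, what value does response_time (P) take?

173

Policy A (T + 47, L − 18):
  C = 31
  L = 120 − 18 = 102
  T = 44 − 5·31 (+47 from intervention) = -64
  P = 131 − 6·31 + 6·102 + 6·(-64) = 173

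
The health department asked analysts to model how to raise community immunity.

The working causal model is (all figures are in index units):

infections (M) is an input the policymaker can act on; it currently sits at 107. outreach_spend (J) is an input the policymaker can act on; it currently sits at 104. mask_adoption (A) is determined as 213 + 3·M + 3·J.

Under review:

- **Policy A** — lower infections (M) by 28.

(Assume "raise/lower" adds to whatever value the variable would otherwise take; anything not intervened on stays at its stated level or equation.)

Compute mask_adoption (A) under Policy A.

Policy A (M − 28):
  M = 107 − 28 = 79
  J = 104
  A = 213 + 3·79 + 3·104 = 762

762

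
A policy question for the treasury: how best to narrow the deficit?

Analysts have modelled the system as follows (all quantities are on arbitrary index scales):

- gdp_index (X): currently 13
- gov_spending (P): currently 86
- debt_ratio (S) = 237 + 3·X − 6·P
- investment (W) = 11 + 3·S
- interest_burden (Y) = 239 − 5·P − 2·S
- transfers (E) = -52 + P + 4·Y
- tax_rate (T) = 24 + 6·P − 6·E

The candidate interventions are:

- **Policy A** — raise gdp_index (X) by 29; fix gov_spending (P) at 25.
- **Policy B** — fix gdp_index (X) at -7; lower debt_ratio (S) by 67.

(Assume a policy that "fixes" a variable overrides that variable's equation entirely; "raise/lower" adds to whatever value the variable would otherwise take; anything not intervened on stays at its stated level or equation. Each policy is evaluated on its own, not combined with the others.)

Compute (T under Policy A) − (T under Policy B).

Policy A (X + 29, P := 25):
  X = 13 + 29 = 42
  P = 25
  S = 237 + 3·42 − 6·25 = 213
  Y = 239 − 5·25 − 2·213 = -312
  E = -52 + 25 + 4·(-312) = -1275
  T = 24 + 6·25 − 6·(-1275) = 7824
Policy B (X := -7, S − 67):
  X = -7
  P = 86
  S = 237 + 3·(-7) − 6·86 (−67 from intervention) = -367
  Y = 239 − 5·86 − 2·(-367) = 543
  E = -52 + 86 + 4·543 = 2206
  T = 24 + 6·86 − 6·2206 = -12696
T: 7824 − (-12696) = 20520

20520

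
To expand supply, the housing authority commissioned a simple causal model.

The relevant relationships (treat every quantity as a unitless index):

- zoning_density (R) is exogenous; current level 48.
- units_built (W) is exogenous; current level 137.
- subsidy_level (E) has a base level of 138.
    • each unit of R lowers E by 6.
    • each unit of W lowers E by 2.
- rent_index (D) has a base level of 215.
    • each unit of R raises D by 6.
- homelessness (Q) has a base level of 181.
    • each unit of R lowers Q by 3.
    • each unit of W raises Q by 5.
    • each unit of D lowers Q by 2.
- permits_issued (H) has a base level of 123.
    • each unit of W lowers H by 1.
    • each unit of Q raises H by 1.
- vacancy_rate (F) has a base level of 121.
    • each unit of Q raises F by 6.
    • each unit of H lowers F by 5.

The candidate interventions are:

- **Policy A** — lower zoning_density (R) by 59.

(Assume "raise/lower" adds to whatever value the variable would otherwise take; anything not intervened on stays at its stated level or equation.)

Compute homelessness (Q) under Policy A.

601

Policy A (R − 59):
  R = 48 − 59 = -11
  W = 137
  D = 215 + 6·(-11) = 149
  Q = 181 − 3·(-11) + 5·137 − 2·149 = 601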